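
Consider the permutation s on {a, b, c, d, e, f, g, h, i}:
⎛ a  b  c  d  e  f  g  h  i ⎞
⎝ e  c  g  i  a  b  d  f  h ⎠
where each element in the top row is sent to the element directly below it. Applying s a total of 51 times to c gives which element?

Tracing c → g → … returns to c after 7 steps, so c lies in a 7-cycle (b, c, g, d, i, h, f).
On a 7-cycle, s^7 is the identity, so s^51 = s^2 there (51 ≡ 2 mod 7).
Stepping 2 places around the cycle: c → g → d.

d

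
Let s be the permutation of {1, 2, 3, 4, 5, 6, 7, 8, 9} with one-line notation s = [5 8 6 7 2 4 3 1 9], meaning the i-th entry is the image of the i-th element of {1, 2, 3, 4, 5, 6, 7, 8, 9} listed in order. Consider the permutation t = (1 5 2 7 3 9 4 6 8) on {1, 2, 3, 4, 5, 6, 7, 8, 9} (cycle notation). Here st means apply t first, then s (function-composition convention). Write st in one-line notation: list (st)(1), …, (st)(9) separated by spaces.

2 3 9 4 8 1 6 5 7

Chase each element through t then s: 1 → 5 → 2; 2 → 7 → 3; 3 → 9 → 9; 4 → 6 → 4; 5 → 2 → 8; 6 → 8 → 1; 7 → 3 → 6; 8 → 1 → 5; 9 → 4 → 7.
Collecting the images, st = [2 3 9 4 8 1 6 5 7].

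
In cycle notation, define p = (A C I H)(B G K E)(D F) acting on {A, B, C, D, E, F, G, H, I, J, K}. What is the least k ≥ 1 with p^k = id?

4

The disjoint cycles have lengths 4, 4, 2, 1.
Since disjoint cycles commute, ord(p) = lcm(4, 4, 2) = 4.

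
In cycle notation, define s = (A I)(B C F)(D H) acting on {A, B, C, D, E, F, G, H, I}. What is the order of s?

6

The cycle type of s is (3, 2, 2, 1, 1).
The order is lcm(3, 2, 2) = 6.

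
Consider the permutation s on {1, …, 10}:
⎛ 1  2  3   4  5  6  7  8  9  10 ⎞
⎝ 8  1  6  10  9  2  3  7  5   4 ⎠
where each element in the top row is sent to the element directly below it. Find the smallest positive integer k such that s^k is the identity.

Decomposing into disjoint cycles gives cycle lengths 6, 2, 2.
The order is lcm(6, 2, 2) = 6.

6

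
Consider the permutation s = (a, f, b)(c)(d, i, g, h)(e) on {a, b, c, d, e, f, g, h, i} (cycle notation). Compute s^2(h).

i

h lies in the 4-cycle (d, i, g, h).
Stepping 2 places around the cycle: h → d → i.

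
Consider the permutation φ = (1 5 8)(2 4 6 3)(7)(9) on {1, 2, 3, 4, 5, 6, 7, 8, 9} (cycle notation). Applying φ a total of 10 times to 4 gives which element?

4 lies in the 4-cycle (2 4 6 3).
On a 4-cycle, φ^4 is the identity, so φ^10 = φ^2 there (10 ≡ 2 mod 4).
Stepping 2 places around the cycle: 4 → 6 → 3.

3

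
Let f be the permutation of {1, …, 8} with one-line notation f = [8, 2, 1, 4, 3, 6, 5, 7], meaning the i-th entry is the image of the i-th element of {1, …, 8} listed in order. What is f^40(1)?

Tracing 1 → 8 → … returns to 1 after 5 steps, so 1 lies in a 5-cycle (1, 8, 7, 5, 3).
Since the cycle has length 5, f^40 acts on it the same as f^0 (40 mod 5 = 0).
So f^40(1) = 1.

1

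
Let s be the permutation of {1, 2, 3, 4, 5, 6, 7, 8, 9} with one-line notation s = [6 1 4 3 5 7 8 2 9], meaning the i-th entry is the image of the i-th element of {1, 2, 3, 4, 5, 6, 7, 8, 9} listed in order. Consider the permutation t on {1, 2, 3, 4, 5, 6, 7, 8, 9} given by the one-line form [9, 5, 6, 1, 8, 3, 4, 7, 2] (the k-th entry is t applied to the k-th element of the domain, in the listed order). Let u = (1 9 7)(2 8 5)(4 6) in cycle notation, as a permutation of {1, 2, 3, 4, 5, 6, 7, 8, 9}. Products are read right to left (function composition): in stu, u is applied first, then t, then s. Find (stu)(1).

Apply the permutations in order: u(1) = 9, then t(9) = 2, then s(2) = 1. So (stu)(1) = 1.

1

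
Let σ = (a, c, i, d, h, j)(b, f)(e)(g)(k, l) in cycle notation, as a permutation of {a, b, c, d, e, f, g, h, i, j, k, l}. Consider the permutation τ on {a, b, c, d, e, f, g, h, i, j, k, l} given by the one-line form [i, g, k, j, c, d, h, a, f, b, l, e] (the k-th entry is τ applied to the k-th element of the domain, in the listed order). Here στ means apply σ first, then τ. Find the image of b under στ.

(στ)(b) = τ(σ(b)). σ(b) = f, then τ(f) = d. So (στ)(b) = d.

d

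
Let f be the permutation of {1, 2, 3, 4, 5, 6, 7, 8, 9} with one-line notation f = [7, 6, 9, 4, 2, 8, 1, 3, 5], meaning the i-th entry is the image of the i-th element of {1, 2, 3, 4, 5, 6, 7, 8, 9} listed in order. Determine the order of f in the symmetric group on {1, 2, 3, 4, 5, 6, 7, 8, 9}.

6

Decomposing into disjoint cycles gives cycle lengths 6, 2, 1.
The order is lcm(6, 2) = 6.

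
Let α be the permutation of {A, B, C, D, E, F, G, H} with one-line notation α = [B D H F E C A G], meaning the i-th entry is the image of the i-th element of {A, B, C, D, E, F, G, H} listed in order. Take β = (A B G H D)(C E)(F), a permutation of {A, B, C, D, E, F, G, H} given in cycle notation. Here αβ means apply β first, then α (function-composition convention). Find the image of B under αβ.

First apply β: β(B) = G, then α(G) = A. Thus (αβ)(B) = A.

A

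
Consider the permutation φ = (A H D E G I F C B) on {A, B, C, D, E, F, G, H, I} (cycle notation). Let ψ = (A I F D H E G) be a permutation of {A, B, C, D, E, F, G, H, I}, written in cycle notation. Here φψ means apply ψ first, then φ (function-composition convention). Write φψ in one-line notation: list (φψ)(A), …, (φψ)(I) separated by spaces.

F A B D I E H G C

(φψ)(x) = φ(ψ(x)). Computing each image: φ(ψ(A)) = φ(I) = F, φ(ψ(B)) = φ(B) = A, φ(ψ(C)) = φ(C) = B, φ(ψ(D)) = φ(H) = D, φ(ψ(E)) = φ(G) = I, φ(ψ(F)) = φ(D) = E, φ(ψ(G)) = φ(A) = H, φ(ψ(H)) = φ(E) = G, φ(ψ(I)) = φ(F) = C.
Hence φψ = [F A B D I E H G C].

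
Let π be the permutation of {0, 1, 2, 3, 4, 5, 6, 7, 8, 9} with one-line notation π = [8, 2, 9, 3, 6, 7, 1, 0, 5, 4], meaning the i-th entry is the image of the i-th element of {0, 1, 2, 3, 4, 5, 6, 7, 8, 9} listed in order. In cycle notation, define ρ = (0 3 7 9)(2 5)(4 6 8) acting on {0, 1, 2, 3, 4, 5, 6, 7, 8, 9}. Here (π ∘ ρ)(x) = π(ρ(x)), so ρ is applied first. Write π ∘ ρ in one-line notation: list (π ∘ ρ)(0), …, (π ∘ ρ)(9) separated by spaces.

3 2 7 0 1 9 5 4 6 8

Chase each element through ρ then π: 0 → 3 → 3; 1 → 1 → 2; 2 → 5 → 7; 3 → 7 → 0; 4 → 6 → 1; 5 → 2 → 9; 6 → 8 → 5; 7 → 9 → 4; 8 → 4 → 6; 9 → 0 → 8.
So π ∘ ρ in one-line form is 3 2 7 0 1 9 5 4 6 8.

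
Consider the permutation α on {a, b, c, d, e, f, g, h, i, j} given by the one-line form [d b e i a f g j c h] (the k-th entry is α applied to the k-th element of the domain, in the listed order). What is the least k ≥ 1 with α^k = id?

Writing α as disjoint cycles, the cycle lengths are 5, 2, 1, 1, 1.
The order is lcm(5, 2) = 10.

10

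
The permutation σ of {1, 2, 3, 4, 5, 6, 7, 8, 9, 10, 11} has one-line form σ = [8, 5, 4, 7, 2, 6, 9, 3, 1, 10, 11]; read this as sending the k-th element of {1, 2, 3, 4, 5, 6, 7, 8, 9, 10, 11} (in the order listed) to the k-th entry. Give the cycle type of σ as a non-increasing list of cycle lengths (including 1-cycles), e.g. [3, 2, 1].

[6, 2, 1, 1, 1]

The disjoint cycles are (1 8 3 4 7 9)(2 5)(6)(10)(11), with lengths 6, 2, 1, 1, 1 in non-increasing order.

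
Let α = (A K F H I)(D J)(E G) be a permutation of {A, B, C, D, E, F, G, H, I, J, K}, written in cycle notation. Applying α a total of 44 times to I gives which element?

I lies in the 5-cycle (A K F H I).
Powers repeat with period 5 on this cycle, and 44 mod 5 = 4, so α^44(I) = α^4(I).
Advancing 4 steps from I: I → A → K → F → H.

H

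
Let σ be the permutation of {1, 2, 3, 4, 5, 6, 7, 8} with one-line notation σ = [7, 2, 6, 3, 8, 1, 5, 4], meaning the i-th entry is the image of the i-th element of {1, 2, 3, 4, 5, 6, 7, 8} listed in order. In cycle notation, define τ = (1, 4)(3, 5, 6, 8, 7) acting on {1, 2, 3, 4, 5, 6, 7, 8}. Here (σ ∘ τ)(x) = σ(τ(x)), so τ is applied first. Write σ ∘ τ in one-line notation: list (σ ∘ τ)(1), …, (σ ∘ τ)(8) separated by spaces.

3 2 8 7 1 4 6 5

For each element, apply τ then σ: 1 → 4 → 3; 2 → 2 → 2; 3 → 5 → 8; 4 → 1 → 7; 5 → 6 → 1; 6 → 8 → 4; 7 → 3 → 6; 8 → 7 → 5.
Collecting the images, σ ∘ τ = [3 2 8 7 1 4 6 5].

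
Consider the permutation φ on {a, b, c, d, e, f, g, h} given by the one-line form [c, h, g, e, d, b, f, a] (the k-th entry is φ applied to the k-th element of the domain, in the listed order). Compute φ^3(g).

Tracing g → f → … returns to g after 6 steps, so g lies in a 6-cycle (a c g f b h).
Stepping 3 places around the cycle: g → f → b → h.

h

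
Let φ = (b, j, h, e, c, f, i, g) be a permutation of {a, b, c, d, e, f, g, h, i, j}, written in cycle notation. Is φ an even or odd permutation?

The cycle lengths are 8, 1, 1.
A cycle is odd iff its length is even; φ has 1 even-length cycle, so sgn(φ) = (−1)^1 and φ is odd.

odd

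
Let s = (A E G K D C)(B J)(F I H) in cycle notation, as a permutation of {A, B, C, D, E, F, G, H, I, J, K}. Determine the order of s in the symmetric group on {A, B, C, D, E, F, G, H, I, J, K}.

The disjoint cycles have lengths 6, 3, 2.
The order is lcm(6, 3, 2) = 6.

6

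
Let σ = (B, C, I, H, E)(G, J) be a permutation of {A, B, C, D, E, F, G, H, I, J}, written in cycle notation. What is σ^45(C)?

C

C lies in the 5-cycle (B, C, I, H, E).
Since the cycle has length 5, σ^45 acts on it the same as σ^0 (45 mod 5 = 0).
So σ^45(C) = C.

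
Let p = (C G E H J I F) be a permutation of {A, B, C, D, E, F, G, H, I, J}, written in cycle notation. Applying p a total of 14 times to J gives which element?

J lies in the 7-cycle (C G E H J I F).
Since the cycle has length 7, p^14 acts on it the same as p^0 (14 mod 7 = 0).
So p^14(J) = J.

J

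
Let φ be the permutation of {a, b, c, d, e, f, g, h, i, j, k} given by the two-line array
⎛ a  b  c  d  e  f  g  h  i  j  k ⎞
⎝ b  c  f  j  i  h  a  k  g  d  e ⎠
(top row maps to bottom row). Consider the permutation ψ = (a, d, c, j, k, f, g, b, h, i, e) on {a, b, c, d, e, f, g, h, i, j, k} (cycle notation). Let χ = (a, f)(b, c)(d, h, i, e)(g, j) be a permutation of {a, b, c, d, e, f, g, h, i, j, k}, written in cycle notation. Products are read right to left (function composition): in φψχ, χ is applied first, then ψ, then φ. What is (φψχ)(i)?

b

(φψχ)(i) = φ(ψ(χ(i))). χ(i) = e, then ψ(e) = a, then φ(a) = b, so the result is b.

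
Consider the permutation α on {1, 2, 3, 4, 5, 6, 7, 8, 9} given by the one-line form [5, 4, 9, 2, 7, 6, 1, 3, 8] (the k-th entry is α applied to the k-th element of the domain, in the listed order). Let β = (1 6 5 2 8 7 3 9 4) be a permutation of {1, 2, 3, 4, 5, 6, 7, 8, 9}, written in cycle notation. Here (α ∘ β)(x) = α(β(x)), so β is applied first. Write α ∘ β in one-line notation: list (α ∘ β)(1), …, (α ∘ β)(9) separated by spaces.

6 3 8 5 4 7 9 1 2

(α ∘ β)(x) = α(β(x)). Computing each image: α(β(1)) = α(6) = 6, α(β(2)) = α(8) = 3, α(β(3)) = α(9) = 8, α(β(4)) = α(1) = 5, α(β(5)) = α(2) = 4, α(β(6)) = α(5) = 7, α(β(7)) = α(3) = 9, α(β(8)) = α(7) = 1, α(β(9)) = α(4) = 2.
Hence α ∘ β = [6 3 8 5 4 7 9 1 2].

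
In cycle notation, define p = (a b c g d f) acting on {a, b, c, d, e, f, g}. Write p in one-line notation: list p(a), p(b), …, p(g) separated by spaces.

b c g f e a d

Each element maps to the next entry in its cycle (wrapping to the front): a→b, b→c, c→g, d→f, e→e, f→a, g→d.
So the one-line form is b c g f e a d.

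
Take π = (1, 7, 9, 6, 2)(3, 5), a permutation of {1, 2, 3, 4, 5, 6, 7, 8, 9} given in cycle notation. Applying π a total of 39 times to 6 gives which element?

9

6 lies in the 5-cycle (1, 7, 9, 6, 2).
Since the cycle has length 5, π^39 acts on it the same as π^4 (39 mod 5 = 4).
Advancing 4 steps from 6: 6 → 2 → 1 → 7 → 9.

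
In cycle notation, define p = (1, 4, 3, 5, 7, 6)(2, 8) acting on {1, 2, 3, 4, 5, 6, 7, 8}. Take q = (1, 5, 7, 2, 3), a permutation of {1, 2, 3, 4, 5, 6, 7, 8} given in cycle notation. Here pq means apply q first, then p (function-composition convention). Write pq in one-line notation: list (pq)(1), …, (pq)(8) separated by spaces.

7 5 4 3 6 1 8 2

(pq)(x) = p(q(x)). Computing each image: p(q(1)) = p(5) = 7, p(q(2)) = p(3) = 5, p(q(3)) = p(1) = 4, p(q(4)) = p(4) = 3, p(q(5)) = p(7) = 6, p(q(6)) = p(6) = 1, p(q(7)) = p(2) = 8, p(q(8)) = p(8) = 2.
Hence pq = [7 5 4 3 6 1 8 2].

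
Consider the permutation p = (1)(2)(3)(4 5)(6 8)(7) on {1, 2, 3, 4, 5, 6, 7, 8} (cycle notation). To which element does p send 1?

1

The 1-cycle (1) fixes 1, so p(1) = 1.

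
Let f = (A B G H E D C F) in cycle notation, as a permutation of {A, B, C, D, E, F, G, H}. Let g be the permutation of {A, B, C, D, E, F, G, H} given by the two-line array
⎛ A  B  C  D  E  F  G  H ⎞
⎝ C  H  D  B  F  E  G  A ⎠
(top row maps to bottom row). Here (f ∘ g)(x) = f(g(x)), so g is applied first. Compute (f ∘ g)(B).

g(B) = H, then f(H) = E; composing gives (f ∘ g)(B) = E.

E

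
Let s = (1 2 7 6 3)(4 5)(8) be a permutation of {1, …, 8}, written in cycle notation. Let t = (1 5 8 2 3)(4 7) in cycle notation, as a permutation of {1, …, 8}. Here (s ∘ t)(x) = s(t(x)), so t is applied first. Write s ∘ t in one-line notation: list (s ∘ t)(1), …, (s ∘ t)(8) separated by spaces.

4 1 2 6 8 3 5 7

For each element, apply t then s: 1 → 5 → 4; 2 → 3 → 1; 3 → 1 → 2; 4 → 7 → 6; 5 → 8 → 8; 6 → 6 → 3; 7 → 4 → 5; 8 → 2 → 7.
So s ∘ t in one-line form is 4 1 2 6 8 3 5 7.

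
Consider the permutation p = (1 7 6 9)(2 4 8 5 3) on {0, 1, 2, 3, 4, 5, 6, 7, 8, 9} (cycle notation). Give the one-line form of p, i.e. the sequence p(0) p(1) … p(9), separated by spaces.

Image by image: 0↦0, 1↦7, 2↦4, 3↦2, 4↦8, 5↦3, 6↦9, 7↦6, 8↦5, 9↦1.
So the one-line form is 0 7 4 2 8 3 9 6 5 1.

0 7 4 2 8 3 9 6 5 1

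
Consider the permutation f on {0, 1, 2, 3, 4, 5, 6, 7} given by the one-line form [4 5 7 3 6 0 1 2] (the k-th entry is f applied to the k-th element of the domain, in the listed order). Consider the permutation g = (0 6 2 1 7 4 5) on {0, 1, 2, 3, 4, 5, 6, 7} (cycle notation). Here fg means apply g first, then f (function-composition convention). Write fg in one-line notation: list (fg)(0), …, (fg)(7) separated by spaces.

1 2 5 3 0 4 7 6

Chase each element through g then f: 0 → 6 → 1; 1 → 7 → 2; 2 → 1 → 5; 3 → 3 → 3; 4 → 5 → 0; 5 → 0 → 4; 6 → 2 → 7; 7 → 4 → 6.
Collecting the images, fg = [1 2 5 3 0 4 7 6].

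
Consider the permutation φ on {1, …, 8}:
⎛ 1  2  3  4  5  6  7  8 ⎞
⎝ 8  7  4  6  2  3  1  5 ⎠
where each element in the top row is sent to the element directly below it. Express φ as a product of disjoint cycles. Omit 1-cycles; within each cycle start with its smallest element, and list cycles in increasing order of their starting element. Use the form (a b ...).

(1 8 5 2 7)(3 4 6)

From 1: 1 → 8 → 5 → 2 → 7 → 1, closing the cycle (1 8 5 2 7).
Continuing from each remaining unvisited element yields (1 8 5 2 7)(3 4 6).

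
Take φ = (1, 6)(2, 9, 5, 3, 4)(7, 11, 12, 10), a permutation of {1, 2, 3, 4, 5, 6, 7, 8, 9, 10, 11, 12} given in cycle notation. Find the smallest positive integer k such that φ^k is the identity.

The cycle type of φ is (5, 4, 2, 1).
Since disjoint cycles commute, ord(φ) = lcm(5, 4, 2) = 20.

20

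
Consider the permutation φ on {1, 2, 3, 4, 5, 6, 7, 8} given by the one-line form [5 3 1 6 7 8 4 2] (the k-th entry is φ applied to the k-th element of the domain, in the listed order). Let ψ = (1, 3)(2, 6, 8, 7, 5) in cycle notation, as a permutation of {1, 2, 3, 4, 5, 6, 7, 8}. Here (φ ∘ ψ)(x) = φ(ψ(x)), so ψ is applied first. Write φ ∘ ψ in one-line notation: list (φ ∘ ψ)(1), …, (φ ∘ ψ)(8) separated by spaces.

(φ ∘ ψ)(x) = φ(ψ(x)). Computing each image: φ(ψ(1)) = φ(3) = 1, φ(ψ(2)) = φ(6) = 8, φ(ψ(3)) = φ(1) = 5, φ(ψ(4)) = φ(4) = 6, φ(ψ(5)) = φ(2) = 3, φ(ψ(6)) = φ(8) = 2, φ(ψ(7)) = φ(5) = 7, φ(ψ(8)) = φ(7) = 4.
Hence φ ∘ ψ = [1 8 5 6 3 2 7 4].

1 8 5 6 3 2 7 4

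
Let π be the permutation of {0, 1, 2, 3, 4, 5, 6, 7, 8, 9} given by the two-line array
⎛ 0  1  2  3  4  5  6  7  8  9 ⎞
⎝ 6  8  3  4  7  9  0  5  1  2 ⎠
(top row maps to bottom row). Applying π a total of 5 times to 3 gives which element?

2

Tracing 3 → 4 → … returns to 3 after 6 steps, so 3 lies in a 6-cycle (2 3 4 7 5 9).
Advancing 5 steps from 3: 3 → 4 → 7 → 5 → 9 → 2.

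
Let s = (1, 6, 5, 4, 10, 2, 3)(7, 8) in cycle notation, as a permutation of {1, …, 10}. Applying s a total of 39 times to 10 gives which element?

6

10 lies in the 7-cycle (1, 6, 5, 4, 10, 2, 3).
On a 7-cycle, s^7 is the identity, so s^39 = s^4 there (39 ≡ 4 mod 7).
Stepping 4 places around the cycle: 10 → 2 → 3 → 1 → 6.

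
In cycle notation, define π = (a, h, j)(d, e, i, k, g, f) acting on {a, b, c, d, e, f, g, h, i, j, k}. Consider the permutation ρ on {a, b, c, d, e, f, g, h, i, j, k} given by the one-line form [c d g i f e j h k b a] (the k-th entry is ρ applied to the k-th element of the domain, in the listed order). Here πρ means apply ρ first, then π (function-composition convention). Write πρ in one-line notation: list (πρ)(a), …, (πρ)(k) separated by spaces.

For each element, apply ρ then π: a → c → c; b → d → e; c → g → f; d → i → k; e → f → d; f → e → i; g → j → a; h → h → j; i → k → g; j → b → b; k → a → h.
So πρ in one-line form is c e f k d i a j g b h.

c e f k d i a j g b h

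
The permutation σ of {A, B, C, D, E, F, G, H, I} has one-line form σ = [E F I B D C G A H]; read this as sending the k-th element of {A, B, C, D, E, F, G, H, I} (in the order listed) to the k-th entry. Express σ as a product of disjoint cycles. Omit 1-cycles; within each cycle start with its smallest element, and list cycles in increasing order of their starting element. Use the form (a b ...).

(A E D B F C I H)

Start at A and follow images: A → E → D → B → F → C → I → H → A, giving the cycle (A E D B F C I H).
Repeating from the next unused element and collecting all non-trivial cycles gives (A E D B F C I H).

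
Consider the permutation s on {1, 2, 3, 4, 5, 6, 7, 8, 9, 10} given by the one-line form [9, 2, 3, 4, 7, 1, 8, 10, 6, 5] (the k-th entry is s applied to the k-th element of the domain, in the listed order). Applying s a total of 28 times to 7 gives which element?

7

Tracing 7 → 8 → … returns to 7 after 4 steps, so 7 lies in a 4-cycle (5 7 8 10).
Since the cycle has length 4, s^28 acts on it the same as s^0 (28 mod 4 = 0).
So s^28(7) = 7.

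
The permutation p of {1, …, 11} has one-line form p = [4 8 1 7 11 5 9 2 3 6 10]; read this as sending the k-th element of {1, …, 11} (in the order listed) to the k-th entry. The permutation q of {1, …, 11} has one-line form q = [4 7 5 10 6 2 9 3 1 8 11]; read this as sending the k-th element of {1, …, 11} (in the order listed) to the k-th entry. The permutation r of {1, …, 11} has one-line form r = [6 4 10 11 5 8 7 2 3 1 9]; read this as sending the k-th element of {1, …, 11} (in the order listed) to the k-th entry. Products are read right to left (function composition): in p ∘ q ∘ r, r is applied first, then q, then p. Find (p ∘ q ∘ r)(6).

1

Apply the permutations in order: r(6) = 8, then q(8) = 3, then p(3) = 1. So (p ∘ q ∘ r)(6) = 1.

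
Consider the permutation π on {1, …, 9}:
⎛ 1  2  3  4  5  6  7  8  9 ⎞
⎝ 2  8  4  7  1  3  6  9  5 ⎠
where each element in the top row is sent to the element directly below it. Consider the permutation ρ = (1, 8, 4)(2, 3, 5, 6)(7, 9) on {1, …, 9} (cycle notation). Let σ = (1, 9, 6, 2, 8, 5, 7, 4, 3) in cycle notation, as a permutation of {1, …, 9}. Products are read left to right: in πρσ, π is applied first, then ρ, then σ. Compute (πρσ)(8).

Chase 8: π(8) = 9; ρ(9) = 7; σ(7) = 4. Hence (πρσ)(8) = 4.

4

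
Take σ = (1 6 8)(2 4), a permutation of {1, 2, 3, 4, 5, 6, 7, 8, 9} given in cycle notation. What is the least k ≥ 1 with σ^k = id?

The cycle type of σ is (3, 2, 1, 1, 1, 1).
The order of σ is the least common multiple of its cycle lengths: lcm(3, 2) = 6.

6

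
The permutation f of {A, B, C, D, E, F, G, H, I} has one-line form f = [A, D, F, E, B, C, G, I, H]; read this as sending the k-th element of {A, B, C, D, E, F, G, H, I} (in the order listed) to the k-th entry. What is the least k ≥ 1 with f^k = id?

Writing f as disjoint cycles, the cycle lengths are 3, 2, 2, 1, 1.
Since disjoint cycles commute, ord(f) = lcm(3, 2, 2) = 6.

6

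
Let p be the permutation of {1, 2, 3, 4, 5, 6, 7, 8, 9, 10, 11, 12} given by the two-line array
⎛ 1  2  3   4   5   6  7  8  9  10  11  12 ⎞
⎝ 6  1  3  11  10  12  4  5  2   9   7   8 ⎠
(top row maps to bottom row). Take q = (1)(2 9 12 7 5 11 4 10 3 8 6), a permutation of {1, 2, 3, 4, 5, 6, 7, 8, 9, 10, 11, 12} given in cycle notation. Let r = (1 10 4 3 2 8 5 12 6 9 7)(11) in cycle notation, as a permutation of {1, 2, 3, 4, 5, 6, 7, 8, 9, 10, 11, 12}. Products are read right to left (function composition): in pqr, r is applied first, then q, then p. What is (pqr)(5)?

Apply the permutations in order: r(5) = 12, then q(12) = 7, then p(7) = 4. So (pqr)(5) = 4.

4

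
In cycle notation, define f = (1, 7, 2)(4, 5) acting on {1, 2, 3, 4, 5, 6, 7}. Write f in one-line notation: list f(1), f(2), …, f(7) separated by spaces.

Reading each image from the cycles: 1↦7, 2↦1, 3↦3, 4↦5, 5↦4, 6↦6, 7↦2.
Listing these in domain order gives 7 1 3 5 4 6 2.

7 1 3 5 4 6 2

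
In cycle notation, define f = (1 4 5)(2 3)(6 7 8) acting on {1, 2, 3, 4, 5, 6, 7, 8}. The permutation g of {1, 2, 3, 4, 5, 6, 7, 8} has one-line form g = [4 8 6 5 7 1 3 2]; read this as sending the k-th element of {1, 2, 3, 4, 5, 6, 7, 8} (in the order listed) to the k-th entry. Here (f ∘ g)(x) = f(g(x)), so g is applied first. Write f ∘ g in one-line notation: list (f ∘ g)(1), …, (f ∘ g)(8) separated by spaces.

5 6 7 1 8 4 2 3

(f ∘ g)(x) = f(g(x)). Computing each image: f(g(1)) = f(4) = 5, f(g(2)) = f(8) = 6, f(g(3)) = f(6) = 7, f(g(4)) = f(5) = 1, f(g(5)) = f(7) = 8, f(g(6)) = f(1) = 4, f(g(7)) = f(3) = 2, f(g(8)) = f(2) = 3.
Hence f ∘ g = [5 6 7 1 8 4 2 3].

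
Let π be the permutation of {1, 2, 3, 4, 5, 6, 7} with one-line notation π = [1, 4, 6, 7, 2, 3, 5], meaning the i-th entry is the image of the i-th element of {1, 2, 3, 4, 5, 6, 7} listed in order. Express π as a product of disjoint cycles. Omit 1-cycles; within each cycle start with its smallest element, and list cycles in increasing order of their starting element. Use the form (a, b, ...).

Start at 2 and follow images: 2 → 4 → 7 → 5 → 2, giving the cycle (2, 4, 7, 5).
Continuing from each remaining unvisited element yields (2, 4, 7, 5)(3, 6).

(2, 4, 7, 5)(3, 6)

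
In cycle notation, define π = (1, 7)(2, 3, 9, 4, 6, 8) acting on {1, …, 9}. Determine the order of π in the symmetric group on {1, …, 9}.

The cycle type of π is (6, 2, 1).
The order of π is the least common multiple of its cycle lengths: lcm(6, 2) = 6.

6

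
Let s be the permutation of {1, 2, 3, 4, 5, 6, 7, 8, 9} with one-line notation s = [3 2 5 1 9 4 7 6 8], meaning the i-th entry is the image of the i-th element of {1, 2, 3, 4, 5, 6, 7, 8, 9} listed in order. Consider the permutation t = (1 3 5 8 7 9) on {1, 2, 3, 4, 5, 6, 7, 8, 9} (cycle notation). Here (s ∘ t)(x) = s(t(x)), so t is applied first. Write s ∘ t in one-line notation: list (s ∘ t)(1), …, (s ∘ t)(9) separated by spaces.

(s ∘ t)(x) = s(t(x)). Computing each image: s(t(1)) = s(3) = 5, s(t(2)) = s(2) = 2, s(t(3)) = s(5) = 9, s(t(4)) = s(4) = 1, s(t(5)) = s(8) = 6, s(t(6)) = s(6) = 4, s(t(7)) = s(9) = 8, s(t(8)) = s(7) = 7, s(t(9)) = s(1) = 3.
Hence s ∘ t = [5 2 9 1 6 4 8 7 3].

5 2 9 1 6 4 8 7 3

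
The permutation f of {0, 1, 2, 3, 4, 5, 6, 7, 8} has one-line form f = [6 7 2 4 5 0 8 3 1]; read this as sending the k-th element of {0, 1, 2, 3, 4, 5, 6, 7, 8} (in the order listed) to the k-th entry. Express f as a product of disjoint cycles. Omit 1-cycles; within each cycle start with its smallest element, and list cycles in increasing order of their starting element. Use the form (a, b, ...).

Iterating f from 0 gives 0 → 6 → 8 → 1 → 7 → 3 → 4 → 5 → 0; that is the 8-cycle (0, 6, 8, 1, 7, 3, 4, 5).
Continuing from each remaining unvisited element yields (0, 6, 8, 1, 7, 3, 4, 5).

(0, 6, 8, 1, 7, 3, 4, 5)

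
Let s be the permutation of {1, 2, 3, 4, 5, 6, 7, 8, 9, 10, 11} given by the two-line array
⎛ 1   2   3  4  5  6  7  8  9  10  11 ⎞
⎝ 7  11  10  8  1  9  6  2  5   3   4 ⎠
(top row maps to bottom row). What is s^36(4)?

4

Tracing 4 → 8 → … returns to 4 after 4 steps, so 4 lies in a 4-cycle (2 11 4 8).
On a 4-cycle, s^4 is the identity, so s^36 = s^0 there (36 ≡ 0 mod 4).
So s^36(4) = 4.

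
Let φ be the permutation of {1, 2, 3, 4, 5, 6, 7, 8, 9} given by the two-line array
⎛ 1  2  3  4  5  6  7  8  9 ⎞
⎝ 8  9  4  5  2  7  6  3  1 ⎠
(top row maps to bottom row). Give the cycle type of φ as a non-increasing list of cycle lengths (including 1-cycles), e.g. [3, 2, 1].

[7, 2]

The disjoint cycles are (1, 8, 3, 4, 5, 2, 9)(6, 7), with lengths 7, 2 in non-increasing order.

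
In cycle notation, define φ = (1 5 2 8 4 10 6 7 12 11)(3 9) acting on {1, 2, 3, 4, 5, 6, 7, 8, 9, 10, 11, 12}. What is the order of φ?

The cycle type of φ is (10, 2).
Since disjoint cycles commute, ord(φ) = lcm(10, 2) = 10.

10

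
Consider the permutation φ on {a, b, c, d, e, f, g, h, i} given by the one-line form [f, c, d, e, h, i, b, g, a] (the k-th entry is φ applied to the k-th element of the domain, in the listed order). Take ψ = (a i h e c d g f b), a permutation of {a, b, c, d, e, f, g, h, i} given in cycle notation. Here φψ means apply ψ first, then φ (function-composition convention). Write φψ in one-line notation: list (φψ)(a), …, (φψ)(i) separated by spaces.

Chase each element through ψ then φ: a → i → a; b → a → f; c → d → e; d → g → b; e → c → d; f → b → c; g → f → i; h → e → h; i → h → g.
Collecting the images, φψ = [a f e b d c i h g].

a f e b d c i h g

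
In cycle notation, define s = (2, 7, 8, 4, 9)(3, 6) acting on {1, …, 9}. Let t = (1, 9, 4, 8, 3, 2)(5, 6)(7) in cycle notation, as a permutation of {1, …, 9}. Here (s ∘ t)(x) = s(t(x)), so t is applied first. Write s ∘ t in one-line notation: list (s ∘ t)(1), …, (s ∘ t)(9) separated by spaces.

Chase each element through t then s: 1 → 9 → 2; 2 → 1 → 1; 3 → 2 → 7; 4 → 8 → 4; 5 → 6 → 3; 6 → 5 → 5; 7 → 7 → 8; 8 → 3 → 6; 9 → 4 → 9.
Collecting the images, s ∘ t = [2 1 7 4 3 5 8 6 9].

2 1 7 4 3 5 8 6 9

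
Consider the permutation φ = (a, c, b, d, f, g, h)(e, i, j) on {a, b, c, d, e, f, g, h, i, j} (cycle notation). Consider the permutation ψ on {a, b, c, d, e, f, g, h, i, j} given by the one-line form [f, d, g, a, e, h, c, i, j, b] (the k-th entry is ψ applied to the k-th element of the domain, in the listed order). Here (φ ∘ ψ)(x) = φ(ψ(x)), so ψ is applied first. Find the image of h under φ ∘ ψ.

First apply ψ: ψ(h) = i, then φ(i) = j. Thus (φ ∘ ψ)(h) = j.

j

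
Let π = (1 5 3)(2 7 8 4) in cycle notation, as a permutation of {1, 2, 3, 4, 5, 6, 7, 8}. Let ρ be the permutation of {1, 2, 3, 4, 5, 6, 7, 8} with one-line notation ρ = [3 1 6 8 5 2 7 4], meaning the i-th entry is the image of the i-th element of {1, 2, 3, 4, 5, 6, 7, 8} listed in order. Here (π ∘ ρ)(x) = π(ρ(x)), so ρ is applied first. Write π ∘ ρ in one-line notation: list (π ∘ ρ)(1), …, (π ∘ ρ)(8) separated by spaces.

(π ∘ ρ)(x) = π(ρ(x)). Computing each image: π(ρ(1)) = π(3) = 1, π(ρ(2)) = π(1) = 5, π(ρ(3)) = π(6) = 6, π(ρ(4)) = π(8) = 4, π(ρ(5)) = π(5) = 3, π(ρ(6)) = π(2) = 7, π(ρ(7)) = π(7) = 8, π(ρ(8)) = π(4) = 2.
Hence π ∘ ρ = [1 5 6 4 3 7 8 2].

1 5 6 4 3 7 8 2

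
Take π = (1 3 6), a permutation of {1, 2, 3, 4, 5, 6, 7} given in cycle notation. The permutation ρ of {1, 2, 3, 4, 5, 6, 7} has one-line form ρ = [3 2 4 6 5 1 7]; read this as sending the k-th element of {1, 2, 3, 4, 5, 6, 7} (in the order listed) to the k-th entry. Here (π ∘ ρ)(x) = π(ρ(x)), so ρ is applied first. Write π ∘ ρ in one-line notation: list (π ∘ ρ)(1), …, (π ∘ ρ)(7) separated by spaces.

6 2 4 1 5 3 7

Chase each element through ρ then π: 1 → 3 → 6; 2 → 2 → 2; 3 → 4 → 4; 4 → 6 → 1; 5 → 5 → 5; 6 → 1 → 3; 7 → 7 → 7.
Collecting the images, π ∘ ρ = [6 2 4 1 5 3 7].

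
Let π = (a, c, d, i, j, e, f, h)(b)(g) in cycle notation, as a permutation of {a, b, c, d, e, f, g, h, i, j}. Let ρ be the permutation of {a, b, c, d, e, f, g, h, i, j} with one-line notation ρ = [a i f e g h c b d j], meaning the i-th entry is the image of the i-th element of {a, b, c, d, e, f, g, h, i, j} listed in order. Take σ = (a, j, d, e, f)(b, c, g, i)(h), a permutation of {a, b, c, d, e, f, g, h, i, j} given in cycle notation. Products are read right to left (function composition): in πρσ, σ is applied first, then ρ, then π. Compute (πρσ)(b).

h

(πρσ)(b) = π(ρ(σ(b))). σ(b) = c, then ρ(c) = f, then π(f) = h, so the result is h.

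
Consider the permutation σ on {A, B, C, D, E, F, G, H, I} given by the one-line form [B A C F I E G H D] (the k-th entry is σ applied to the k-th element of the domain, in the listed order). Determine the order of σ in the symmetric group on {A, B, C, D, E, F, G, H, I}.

4

The disjoint-cycle form of σ has cycle lengths 4, 2, 1, 1, 1.
The order of σ is the least common multiple of its cycle lengths: lcm(4, 2) = 4.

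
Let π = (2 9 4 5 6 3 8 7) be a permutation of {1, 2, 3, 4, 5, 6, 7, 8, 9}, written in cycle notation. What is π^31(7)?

8

7 lies in the 8-cycle (2 9 4 5 6 3 8 7).
Since the cycle has length 8, π^31 acts on it the same as π^7 (31 mod 8 = 7).
Stepping 7 places around the cycle: 7 → 2 → 9 → 4 → 5 → 6 → 3 → 8.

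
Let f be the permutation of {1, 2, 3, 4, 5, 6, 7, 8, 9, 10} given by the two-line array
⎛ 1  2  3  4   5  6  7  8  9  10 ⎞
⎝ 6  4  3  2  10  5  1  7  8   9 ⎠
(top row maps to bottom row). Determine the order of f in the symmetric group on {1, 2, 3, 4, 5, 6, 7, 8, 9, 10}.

14

Decomposing into disjoint cycles gives cycle lengths 7, 2, 1.
The order is lcm(7, 2) = 14.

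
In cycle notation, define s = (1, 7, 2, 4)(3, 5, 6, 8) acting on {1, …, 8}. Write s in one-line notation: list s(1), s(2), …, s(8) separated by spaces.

Each element maps to the next entry in its cycle (wrapping to the front): 1→7, 2→4, 3→5, 4→1, 5→6, 6→8, 7→2, 8→3.
So the one-line form is 7 4 5 1 6 8 2 3.

7 4 5 1 6 8 2 3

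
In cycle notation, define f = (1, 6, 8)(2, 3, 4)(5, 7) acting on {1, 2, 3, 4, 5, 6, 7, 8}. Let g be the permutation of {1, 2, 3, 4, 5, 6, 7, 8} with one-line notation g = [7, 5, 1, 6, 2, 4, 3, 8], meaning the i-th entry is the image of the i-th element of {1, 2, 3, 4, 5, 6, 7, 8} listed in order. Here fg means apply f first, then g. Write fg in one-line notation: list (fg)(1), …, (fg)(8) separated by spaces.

4 1 6 5 3 8 2 7

Chase each element through f then g: 1 → 6 → 4; 2 → 3 → 1; 3 → 4 → 6; 4 → 2 → 5; 5 → 7 → 3; 6 → 8 → 8; 7 → 5 → 2; 8 → 1 → 7.
Collecting the images, fg = [4 1 6 5 3 8 2 7].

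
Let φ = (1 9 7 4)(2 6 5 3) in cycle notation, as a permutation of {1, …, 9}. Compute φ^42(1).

1 lies in the 4-cycle (1 9 7 4).
On a 4-cycle, φ^4 is the identity, so φ^42 = φ^2 there (42 ≡ 2 mod 4).
Advancing 2 steps from 1: 1 → 9 → 7.

7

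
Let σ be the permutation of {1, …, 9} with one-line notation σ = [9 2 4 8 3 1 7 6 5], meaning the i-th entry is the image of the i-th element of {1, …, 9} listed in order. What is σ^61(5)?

Tracing 5 → 3 → … returns to 5 after 7 steps, so 5 lies in a 7-cycle (1 9 5 3 4 8 6).
Powers repeat with period 7 on this cycle, and 61 mod 7 = 5, so σ^61(5) = σ^5(5).
Stepping 5 places around the cycle: 5 → 3 → 4 → 8 → 6 → 1.

1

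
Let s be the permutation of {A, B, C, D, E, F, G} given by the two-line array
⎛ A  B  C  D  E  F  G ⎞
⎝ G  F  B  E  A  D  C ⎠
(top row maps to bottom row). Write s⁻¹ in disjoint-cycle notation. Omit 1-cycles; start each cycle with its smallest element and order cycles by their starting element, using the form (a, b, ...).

(A, E, D, F, B, C, G)

First write s in disjoint cycles: (A, G, C, B, F, D, E).
The inverse reverses every cycle; in canonical form, s⁻¹ = (A, E, D, F, B, C, G).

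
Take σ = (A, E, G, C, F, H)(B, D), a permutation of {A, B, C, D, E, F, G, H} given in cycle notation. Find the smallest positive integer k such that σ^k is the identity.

6

The cycle type of σ is (6, 2).
The order is lcm(6, 2) = 6.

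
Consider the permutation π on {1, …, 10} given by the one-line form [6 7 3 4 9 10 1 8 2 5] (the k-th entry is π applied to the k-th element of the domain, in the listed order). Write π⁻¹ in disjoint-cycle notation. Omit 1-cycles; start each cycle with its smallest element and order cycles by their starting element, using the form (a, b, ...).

(1, 7, 2, 9, 5, 10, 6)

The cycle decomposition of π is (1, 6, 10, 5, 9, 2, 7).
The inverse reverses every cycle; in canonical form, π⁻¹ = (1, 7, 2, 9, 5, 10, 6).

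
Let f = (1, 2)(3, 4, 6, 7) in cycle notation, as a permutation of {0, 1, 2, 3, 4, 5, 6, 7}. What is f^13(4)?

6

4 lies in the 4-cycle (3, 4, 6, 7).
On a 4-cycle, f^4 is the identity, so f^13 = f^1 there (13 ≡ 1 mod 4).
Stepping 1 place around the cycle: 4 → 6.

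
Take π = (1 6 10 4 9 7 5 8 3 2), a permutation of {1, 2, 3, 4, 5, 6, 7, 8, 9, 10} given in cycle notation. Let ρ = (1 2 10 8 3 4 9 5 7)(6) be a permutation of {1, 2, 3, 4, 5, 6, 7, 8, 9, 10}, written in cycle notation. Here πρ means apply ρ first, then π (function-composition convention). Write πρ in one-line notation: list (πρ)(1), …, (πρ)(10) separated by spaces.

(πρ)(x) = π(ρ(x)). Computing each image: π(ρ(1)) = π(2) = 1, π(ρ(2)) = π(10) = 4, π(ρ(3)) = π(4) = 9, π(ρ(4)) = π(9) = 7, π(ρ(5)) = π(7) = 5, π(ρ(6)) = π(6) = 10, π(ρ(7)) = π(1) = 6, π(ρ(8)) = π(3) = 2, π(ρ(9)) = π(5) = 8, π(ρ(10)) = π(8) = 3.
Hence πρ = [1 4 9 7 5 10 6 2 8 3].

1 4 9 7 5 10 6 2 8 3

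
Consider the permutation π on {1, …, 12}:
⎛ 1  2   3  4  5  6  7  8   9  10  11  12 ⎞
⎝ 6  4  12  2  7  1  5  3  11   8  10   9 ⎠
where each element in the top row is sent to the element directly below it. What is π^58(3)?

10

Tracing 3 → 12 → … returns to 3 after 6 steps, so 3 lies in a 6-cycle (3 12 9 11 10 8).
On a 6-cycle, π^6 is the identity, so π^58 = π^4 there (58 ≡ 4 mod 6).
Advancing 4 steps from 3: 3 → 12 → 9 → 11 → 10.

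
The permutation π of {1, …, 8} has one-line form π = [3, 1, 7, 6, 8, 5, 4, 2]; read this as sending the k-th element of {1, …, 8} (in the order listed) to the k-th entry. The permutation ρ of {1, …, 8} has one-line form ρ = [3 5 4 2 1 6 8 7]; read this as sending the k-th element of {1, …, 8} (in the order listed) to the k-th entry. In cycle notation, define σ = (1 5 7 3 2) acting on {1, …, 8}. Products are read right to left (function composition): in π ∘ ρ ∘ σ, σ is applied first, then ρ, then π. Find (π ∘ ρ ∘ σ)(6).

(π ∘ ρ ∘ σ)(6) = π(ρ(σ(6))). σ(6) = 6, then ρ(6) = 6, then π(6) = 5, so the result is 5.

5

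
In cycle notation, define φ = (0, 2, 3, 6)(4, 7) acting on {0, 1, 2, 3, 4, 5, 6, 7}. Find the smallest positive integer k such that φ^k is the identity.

4

The disjoint cycles have lengths 4, 2, 1, 1.
Since disjoint cycles commute, ord(φ) = lcm(4, 2) = 4.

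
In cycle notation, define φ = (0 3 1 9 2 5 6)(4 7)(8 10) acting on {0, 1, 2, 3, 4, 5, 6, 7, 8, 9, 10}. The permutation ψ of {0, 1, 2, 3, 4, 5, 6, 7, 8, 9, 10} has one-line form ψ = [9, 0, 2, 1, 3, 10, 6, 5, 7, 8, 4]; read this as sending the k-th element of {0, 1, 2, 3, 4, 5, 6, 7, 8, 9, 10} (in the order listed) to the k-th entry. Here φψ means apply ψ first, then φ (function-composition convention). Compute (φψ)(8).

4

First apply ψ: ψ(8) = 7, then φ(7) = 4. Thus (φψ)(8) = 4.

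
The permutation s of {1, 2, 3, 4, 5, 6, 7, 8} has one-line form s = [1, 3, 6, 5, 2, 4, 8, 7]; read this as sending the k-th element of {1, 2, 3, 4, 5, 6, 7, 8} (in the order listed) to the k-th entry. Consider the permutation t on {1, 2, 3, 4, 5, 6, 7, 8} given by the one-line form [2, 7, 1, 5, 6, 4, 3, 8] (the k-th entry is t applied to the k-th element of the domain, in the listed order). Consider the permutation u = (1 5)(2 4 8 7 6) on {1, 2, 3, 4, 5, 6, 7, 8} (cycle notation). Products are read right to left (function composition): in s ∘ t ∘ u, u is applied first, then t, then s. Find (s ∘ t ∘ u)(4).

7

(s ∘ t ∘ u)(4) = s(t(u(4))). u(4) = 8, then t(8) = 8, then s(8) = 7, so the result is 7.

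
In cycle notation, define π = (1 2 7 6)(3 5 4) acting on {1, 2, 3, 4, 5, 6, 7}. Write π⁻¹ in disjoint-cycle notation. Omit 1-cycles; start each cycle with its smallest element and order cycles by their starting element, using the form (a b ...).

(1 6 7 2)(3 4 5)

Inverting a permutation written in cycle notation just reverses the order within every cycle.
After reversing and putting each cycle's least element first, π⁻¹ = (1 6 7 2)(3 4 5).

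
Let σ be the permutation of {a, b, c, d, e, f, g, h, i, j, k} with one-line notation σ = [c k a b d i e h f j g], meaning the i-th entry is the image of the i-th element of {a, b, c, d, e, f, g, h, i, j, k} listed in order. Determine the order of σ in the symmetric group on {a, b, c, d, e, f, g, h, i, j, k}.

10

The disjoint-cycle form of σ has cycle lengths 5, 2, 2, 1, 1.
Since disjoint cycles commute, ord(σ) = lcm(5, 2, 2) = 10.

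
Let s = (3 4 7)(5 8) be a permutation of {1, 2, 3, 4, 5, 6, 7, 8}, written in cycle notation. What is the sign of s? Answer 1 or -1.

The cycle lengths are 3, 2, 1, 1, 1.
A cycle is odd iff its length is even; s has 1 even-length cycle, so sgn(s) = (−1)^1 and s is odd.

-1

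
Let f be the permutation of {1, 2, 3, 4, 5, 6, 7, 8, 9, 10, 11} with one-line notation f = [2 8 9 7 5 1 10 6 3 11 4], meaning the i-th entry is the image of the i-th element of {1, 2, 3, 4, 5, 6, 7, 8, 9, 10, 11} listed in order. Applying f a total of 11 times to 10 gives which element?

Tracing 10 → 11 → … returns to 10 after 4 steps, so 10 lies in a 4-cycle (4 7 10 11).
Since the cycle has length 4, f^11 acts on it the same as f^3 (11 mod 4 = 3).
Advancing 3 steps from 10: 10 → 11 → 4 → 7.

7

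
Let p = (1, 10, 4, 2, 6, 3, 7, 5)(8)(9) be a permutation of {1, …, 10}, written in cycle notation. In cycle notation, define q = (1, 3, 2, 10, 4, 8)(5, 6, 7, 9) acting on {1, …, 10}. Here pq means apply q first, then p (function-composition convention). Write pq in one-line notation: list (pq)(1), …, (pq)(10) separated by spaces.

(pq)(x) = p(q(x)). Computing each image: p(q(1)) = p(3) = 7, p(q(2)) = p(10) = 4, p(q(3)) = p(2) = 6, p(q(4)) = p(8) = 8, p(q(5)) = p(6) = 3, p(q(6)) = p(7) = 5, p(q(7)) = p(9) = 9, p(q(8)) = p(1) = 10, p(q(9)) = p(5) = 1, p(q(10)) = p(4) = 2.
Hence pq = [7 4 6 8 3 5 9 10 1 2].

7 4 6 8 3 5 9 10 1 2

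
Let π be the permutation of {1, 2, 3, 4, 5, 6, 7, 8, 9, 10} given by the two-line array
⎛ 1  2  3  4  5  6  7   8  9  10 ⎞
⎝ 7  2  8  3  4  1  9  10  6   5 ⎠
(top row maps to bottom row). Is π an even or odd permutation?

odd

In disjoint-cycle form the cycle lengths are 5, 4, 1.
A cycle of length ℓ contributes ℓ−1 transpositions, so π is a product of 4 + 3 = 7 transpositions — odd.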